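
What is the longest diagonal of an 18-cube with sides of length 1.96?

d = √(1.96² + 1.96² + ... + 1.96²) [18 terms] = √(18·1.96²) = 1.96√18 ≈ 8.31558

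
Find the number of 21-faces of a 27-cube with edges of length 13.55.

An n-cube has C(n,k)·2^(n-k) k-faces. Here C(27,21)·2^6 = 296010·64 = 18944640.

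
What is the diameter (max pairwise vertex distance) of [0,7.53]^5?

The space diagonal of an n-cube of side s is s√n. Here 7.53·√5 ≈ 16.8376.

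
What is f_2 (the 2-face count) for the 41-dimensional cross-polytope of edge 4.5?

Number of 2-faces = 2^(2+1) · C(41,2+1) = 8 · 10660 = 85280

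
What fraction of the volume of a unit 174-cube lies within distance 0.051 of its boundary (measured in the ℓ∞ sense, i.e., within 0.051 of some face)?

1 - (1 - 2·0.051)^174 = 1 - 0.898^174 ≈ 0.9999999926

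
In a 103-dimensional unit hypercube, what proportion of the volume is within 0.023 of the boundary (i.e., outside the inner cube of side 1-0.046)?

1 - (1 - 2·0.023)^103 = 1 - 0.954^103 ≈ 0.992175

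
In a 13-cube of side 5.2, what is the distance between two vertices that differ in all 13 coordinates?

The space diagonal of an n-cube of side s is s√n. Here 5.2·√13 ≈ 18.7489.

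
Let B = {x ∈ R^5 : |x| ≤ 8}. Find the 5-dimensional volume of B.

V_5(8) = π^(5/2) · (8)^5 / Γ(5/2 + 1) = 262144·π^2/15 ≈ 172484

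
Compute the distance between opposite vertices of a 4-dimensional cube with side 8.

Diagonal = √4 · 8 = 16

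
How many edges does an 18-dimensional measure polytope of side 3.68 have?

Number of 1-faces = C(18,1)·2^(18-1) = 18·131072 = 2359296.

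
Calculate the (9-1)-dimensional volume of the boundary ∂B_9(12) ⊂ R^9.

S = n·V_n(r)/r = 9·V_9(12)/12 (volume-to-surface relation), giving 4586471424·π^4/35 ≈ 1.27647e+10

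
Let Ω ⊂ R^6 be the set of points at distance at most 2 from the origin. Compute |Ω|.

V = 32·π^3/3 ≈ 330.734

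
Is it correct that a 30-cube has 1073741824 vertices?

True. The 30-cube has 2^30 = 1073741824 vertices.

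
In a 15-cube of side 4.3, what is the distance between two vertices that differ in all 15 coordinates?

||(4.3,4.3,...,4.3)|| = √(15)·4.3 ≈ 16.6538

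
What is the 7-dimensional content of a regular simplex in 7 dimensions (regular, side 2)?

Volume = 2^7 · √(8/2^7) / 7! ≈ 0.00634921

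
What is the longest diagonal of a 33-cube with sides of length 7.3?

||(7.3,7.3,...,7.3)|| = √(33)·7.3 ≈ 41.9353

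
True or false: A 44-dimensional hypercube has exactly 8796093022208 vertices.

False. The 44-cube has 2^44 = 17592186044416 vertices.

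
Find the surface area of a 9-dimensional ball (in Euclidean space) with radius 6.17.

S_9(6.17) = 2·π^(9/2)·(6.17)^8 / Γ(9/2) ≈ 6.23507e+07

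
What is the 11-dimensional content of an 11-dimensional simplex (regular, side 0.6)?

V = (0.6^11 / 11!) · √((11+1) / 2^11) ≈ 6.95719e-12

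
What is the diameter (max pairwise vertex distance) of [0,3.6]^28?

Diagonal = √28 · 3.6 ≈ 19.0494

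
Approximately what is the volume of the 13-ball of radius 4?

V_13(4) = π^(13/2) · (4)^13 / Γ(13/2 + 1) = 8589934592·π^6/135135 ≈ 6.11113e+07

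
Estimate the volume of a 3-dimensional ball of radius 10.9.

V_3(10.9) = π^(3/2) · (10.9)^3 / Γ(3/2 + 1) ≈ 5424.6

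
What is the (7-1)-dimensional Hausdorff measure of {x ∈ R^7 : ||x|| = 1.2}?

The surface area of an n-ball is 2π^(n/2) r^(n-1) / Γ(n/2). For n=7, r=1.2: 98.7565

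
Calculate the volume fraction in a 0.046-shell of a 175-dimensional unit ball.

Shell fraction = 1 - (1-0.046)^175 ≈ 0.999736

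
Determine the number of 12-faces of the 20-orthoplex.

An n-cross-polytope has 2^(k+1)·C(n,k+1) k-faces. Here 2^13·C(20,13) = 8192·77520 = 635043840.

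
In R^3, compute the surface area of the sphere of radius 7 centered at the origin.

|∂B_3(7)| = 4πr² = 4π·(7)² ≈ 615.752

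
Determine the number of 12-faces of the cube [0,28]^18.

Choose 12 of 18 axes to span the face (C(18,12) = 18564 ways), then fix each of the remaining 6 coordinates at one of its two extreme values (2^6 = 64 ways): 18564·64 = 1188096.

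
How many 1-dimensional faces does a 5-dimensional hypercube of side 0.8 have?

An n-cube has C(n,k)·2^(n-k) k-faces. Here C(5,1)·2^4 = 5·16 = 80.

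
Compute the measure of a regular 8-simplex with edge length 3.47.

V_8 = √(9) · 3.47^8 / (8! · 2^(8/2)) ≈ 0.09775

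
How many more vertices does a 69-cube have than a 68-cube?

The 69-cube has 2^69 = 590295810358705651712 vertices. The 68-cube has 2^68 = 295147905179352825856 vertices. Difference: 590295810358705651712 - 295147905179352825856 = 295147905179352825856.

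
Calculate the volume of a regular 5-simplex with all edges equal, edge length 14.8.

V_5 = √(6) · 14.8^5 / (5! · 2^(5/2)) ≈ 2562.29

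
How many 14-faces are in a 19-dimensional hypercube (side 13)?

Choose 14 of 19 axes to span the face (C(19,14) = 11628 ways), then fix each of the remaining 5 coordinates at one of its two extreme values (2^5 = 32 ways): 11628·32 = 372096.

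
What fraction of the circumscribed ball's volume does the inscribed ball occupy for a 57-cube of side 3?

V_in / V_out = (r_in/r_out)^57 = (1/√57)^57 = 57^(-57/2) ≈ 9.06915e-51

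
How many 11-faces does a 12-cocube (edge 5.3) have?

f_11(12-orthoplex) = 2^12 · (12 choose 12) = 4096.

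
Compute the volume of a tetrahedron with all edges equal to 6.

Volume = (√2/12) · 6³ = 25.4558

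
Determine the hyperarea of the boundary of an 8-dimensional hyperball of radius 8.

S_8(8) = 2·π^(8/2)·(8)^7 / Γ(8/2) = 2097152·π^4/3 ≈ 6.80939e+07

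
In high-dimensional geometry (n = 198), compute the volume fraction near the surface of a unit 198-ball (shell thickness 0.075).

1 - (1-0.075)^198 ≈ 0.9999998023 ≈ 99.999980%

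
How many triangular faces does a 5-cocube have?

Each 2-face is the convex hull of 3 vertices, one chosen as ±e_i from each of 3 distinct axes: 2^3·C(5,3) = 80.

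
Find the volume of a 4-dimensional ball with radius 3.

Volume = π^{4/2}·(3)^4/Γ(3) = 81·π^2/2 ≈ 399.719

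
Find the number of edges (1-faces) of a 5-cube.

Choose 1 of 5 axes to span the face (C(5,1) = 5 ways), then fix each of the remaining 4 coordinates at one of its two extreme values (2^4 = 16 ways): 5·16 = 80.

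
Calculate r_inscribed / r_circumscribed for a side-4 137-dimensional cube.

For an n-cube of any side s, the inradius is s/2 and the circumradius is s√n/2, so the ratio is 1/√137 ≈ 0.0854358.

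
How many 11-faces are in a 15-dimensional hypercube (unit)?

Number of 11-faces = C(15,11) · 2^(15-11) = 1365 · 16 = 21840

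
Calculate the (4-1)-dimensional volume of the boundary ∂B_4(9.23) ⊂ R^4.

S_4(9.23) = 2·π^(4/2)·(9.23)^3 / Γ(4/2) ≈ 15521.5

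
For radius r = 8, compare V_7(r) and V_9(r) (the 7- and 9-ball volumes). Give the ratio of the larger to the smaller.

V_7(8) ≈ 9.90855e+06, V_9(8) ≈ 4.42718e+08. The 9-ball is larger by a factor of 44.68.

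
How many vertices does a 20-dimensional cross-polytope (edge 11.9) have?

The 20-dimensional cross-polytope has 2n = 2·20 = 40 vertices.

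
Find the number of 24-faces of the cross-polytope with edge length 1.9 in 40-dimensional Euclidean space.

An n-cross-polytope has 2^(k+1)·C(n,k+1) k-faces. Here 2^25·C(40,25) = 33554432·40225345056 = 1349738605358088192.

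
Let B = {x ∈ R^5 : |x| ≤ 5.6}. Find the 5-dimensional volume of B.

The n-ball volume is π^(n/2)·r^n/Γ(n/2+1). With n=5, r=5.6: V ≈ 28989.4.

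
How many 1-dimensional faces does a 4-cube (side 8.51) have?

An n-cube has C(n,k)·2^(n-k) k-faces. Here C(4,1)·2^3 = 4·8 = 32.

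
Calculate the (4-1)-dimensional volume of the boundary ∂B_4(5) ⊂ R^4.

|∂B_4(5)| = 250·π^2 ≈ 2467.4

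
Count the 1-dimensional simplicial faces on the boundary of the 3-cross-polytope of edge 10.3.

Each 1-face is the convex hull of 2 vertices, one chosen as ±e_i from each of 2 distinct axes: 2^2·C(3,2) = 12.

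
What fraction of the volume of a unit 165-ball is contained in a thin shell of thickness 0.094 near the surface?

V(inner)/V(outer) = ((1-0.094)/1)^165 ≈ 8.436e-08, so the shell fraction is 0.9999999156.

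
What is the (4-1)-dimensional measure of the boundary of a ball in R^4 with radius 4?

S_4(4) = 2·π^(4/2)·(4)^3 / Γ(4/2) = 128·π^2 ≈ 1263.31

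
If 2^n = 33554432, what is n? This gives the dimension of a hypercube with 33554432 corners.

Since 2^n = 33554432, we have n = 25.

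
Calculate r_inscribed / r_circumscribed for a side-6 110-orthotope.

Ratio = (s/2)/(s√110/2) = 110^(-1/2) ≈ 0.0953463.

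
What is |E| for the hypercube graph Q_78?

The 78-cube has n·2^(n-1) = 78·2^77 = 78·151115727451828646838272 = 11787026741242634453385216 edges.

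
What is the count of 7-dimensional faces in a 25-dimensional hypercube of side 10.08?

Choose 7 of 25 axes to span the face (C(25,7) = 480700 ways), then fix each of the remaining 18 coordinates at one of its two extreme values (2^18 = 262144 ways): 480700·262144 = 126012620800.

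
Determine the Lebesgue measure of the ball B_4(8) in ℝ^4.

Volume = π^{4/2}·(8)^4/Γ(3) = 2048·π^2 ≈ 20212.9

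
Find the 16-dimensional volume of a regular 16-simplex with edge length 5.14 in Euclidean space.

Volume = 5.14^16 · √(17/2^16) / 16! ≈ 0.000182715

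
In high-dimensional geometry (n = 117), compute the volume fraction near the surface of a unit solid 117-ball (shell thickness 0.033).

1 - (1-0.033)^117 ≈ 0.98028 ≈ 98.03%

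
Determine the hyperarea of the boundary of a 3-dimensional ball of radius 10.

|∂B_3(10)| = 4πr² = 4π·(10)² ≈ 1256.64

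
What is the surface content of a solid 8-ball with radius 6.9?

S = n·V_n(r)/r = 8·V_8(6.9)/6.9 (volume-to-surface relation), giving 2.41781e+07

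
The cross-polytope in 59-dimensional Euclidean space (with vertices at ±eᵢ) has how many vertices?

Number of vertices = 2n = 118.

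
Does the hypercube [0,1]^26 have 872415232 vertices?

False. The 26-cube has 2^26 = 67108864 vertices.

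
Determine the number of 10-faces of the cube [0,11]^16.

An n-cube has C(n,k)·2^(n-k) k-faces. Here C(16,10)·2^6 = 8008·64 = 512512.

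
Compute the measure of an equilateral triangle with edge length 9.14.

Area = (√3/4) · 9.14² = 36.1737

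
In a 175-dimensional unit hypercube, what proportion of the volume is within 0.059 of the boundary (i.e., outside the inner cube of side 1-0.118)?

The inner cube has side 1-2·0.059 = 0.882 and volume (0.882)^175 ≈ 2.864e-10, so the shell holds 1 - 2.864e-10 of the volume.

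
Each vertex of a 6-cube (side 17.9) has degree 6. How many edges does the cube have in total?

An n-cube has n·2^(n-1) edges. With n = 6: 6·32 = 192.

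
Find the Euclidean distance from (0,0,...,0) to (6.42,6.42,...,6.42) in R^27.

||(6.42,6.42,...,6.42)|| = √(27)·6.42 ≈ 33.3593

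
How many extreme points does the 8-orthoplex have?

The vertices are ±e_1, ..., ±e_8, so there are 2·8 = 16.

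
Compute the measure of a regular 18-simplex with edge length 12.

V = (12^18 / 18!) · √((18+1) / 2^18) ≈ 35.402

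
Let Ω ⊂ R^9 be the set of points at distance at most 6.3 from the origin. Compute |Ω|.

The n-ball volume is π^(n/2)·r^n/Γ(n/2+1). With n=9, r=6.3: V ≈ 5.15683e+07.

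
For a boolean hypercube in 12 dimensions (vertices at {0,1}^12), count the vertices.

Number of vertices = 2^12 = 4096.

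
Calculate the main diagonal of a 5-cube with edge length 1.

||(1,1,...,1)|| = √(5)·1 ≈ 2.23607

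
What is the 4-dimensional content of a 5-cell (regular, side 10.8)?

For a regular n-simplex with edge a, V = (a^n / n!)·√((n+1)/2^n). With a=10.8, n=4: V ≈ 316.89.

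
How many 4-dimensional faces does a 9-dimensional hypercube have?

f_4(9-cube) = (9 choose 4) · 2^5 = 4032.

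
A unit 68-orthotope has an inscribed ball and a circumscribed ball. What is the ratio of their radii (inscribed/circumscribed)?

For an n-cube of any side s, the inradius is s/2 and the circumradius is s√n/2, so the ratio is 1/√68 ≈ 0.121268.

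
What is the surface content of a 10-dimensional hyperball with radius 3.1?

|∂B_10(3.1)| ≈ 674254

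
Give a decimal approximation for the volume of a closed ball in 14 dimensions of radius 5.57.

V_14(5.57) = π^(14/2) · (5.57)^14 / Γ(14/2 + 1) ≈ 1.65803e+10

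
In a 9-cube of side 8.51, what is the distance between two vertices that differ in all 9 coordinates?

||(8.51,8.51,...,8.51)|| = √(9)·8.51 = 25.53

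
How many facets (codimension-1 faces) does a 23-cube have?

Choose 22 of 23 axes to span the face (C(23,22) = 23 ways), then fix each of the remaining 1 coordinate at one of its two extreme values (2^1 = 2 ways): 23·2 = 46.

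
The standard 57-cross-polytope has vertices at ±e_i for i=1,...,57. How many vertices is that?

An n-cross-polytope has 2n vertices; here n = 57, giving 114.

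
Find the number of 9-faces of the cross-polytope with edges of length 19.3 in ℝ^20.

An n-cross-polytope has 2^(k+1)·C(n,k+1) k-faces. Here 2^10·C(20,10) = 1024·184756 = 189190144.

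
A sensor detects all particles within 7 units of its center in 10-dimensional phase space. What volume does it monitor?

Volume = π^{10/2}·(7)^10/Γ(6) = 282475249·π^5/120 ≈ 7.20358e+08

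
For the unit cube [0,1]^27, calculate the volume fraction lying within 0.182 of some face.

Shell fraction = 1 - (1-0.364)^27 ≈ 0.9999950644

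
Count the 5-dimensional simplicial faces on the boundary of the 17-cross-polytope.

Number of 5-faces = 2^(5+1) · C(17,5+1) = 64 · 12376 = 792064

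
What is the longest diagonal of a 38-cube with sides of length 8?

Diagonal = √38 · 8 ≈ 49.3153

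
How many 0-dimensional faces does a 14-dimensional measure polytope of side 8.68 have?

An n-cube has C(n,k)·2^(n-k) k-faces. Here C(14,0)·2^14 = 1·16384 = 16384.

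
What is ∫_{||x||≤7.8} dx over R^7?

The n-ball volume is π^(n/2)·r^n/Γ(n/2+1). With n=7, r=7.8: V ≈ 8.29932e+06.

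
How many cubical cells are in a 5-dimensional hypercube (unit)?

An n-cube has C(n,k)·2^(n-k) k-faces. Here C(5,3)·2^2 = 10·4 = 40.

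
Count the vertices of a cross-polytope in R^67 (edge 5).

The 67-dimensional cross-polytope has 2n = 2·67 = 134 vertices.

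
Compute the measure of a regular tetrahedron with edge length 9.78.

Volume = (√2/12) · 9.78³ = 110.243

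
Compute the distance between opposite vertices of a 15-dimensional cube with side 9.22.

Diagonal = √15 · 9.22 ≈ 35.7089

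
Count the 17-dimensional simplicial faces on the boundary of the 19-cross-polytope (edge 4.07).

An n-cross-polytope has 2^(k+1)·C(n,k+1) k-faces. Here 2^18·C(19,18) = 262144·19 = 4980736.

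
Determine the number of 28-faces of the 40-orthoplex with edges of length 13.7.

An n-cross-polytope has 2^(k+1)·C(n,k+1) k-faces. Here 2^29·C(40,29) = 536870912·2311801440 = 1241138947455713280.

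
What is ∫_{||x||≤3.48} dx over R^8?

Volume = π^{8/2}·(3.48)^8/Γ(5) ≈ 87301.6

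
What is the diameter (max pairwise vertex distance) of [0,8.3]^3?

Diagonal = √3 · 8.3 ≈ 14.376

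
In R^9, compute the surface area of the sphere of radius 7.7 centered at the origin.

The surface area of an n-ball is 2π^(n/2) r^(n-1) / Γ(n/2). For n=9, r=7.7: 3.66848e+08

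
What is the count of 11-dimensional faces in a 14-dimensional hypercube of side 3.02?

An n-cube has C(n,k)·2^(n-k) k-faces. Here C(14,11)·2^3 = 364·8 = 2912.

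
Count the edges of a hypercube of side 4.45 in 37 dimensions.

An n-cube has n·2^(n-1) edges. With n = 37: 37·68719476736 = 2542620639232.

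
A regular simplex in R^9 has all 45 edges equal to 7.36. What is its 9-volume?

V = (7.36^9 / 9!) · √((9+1) / 2^9) ≈ 24.4063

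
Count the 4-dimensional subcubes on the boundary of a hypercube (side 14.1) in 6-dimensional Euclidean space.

f_4(6-cube) = (6 choose 4) · 2^2 = 60.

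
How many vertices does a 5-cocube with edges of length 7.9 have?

An n-cross-polytope has 2^(k+1)·C(n,k+1) k-faces. Here 2^1·C(5,1) = 2·5 = 10.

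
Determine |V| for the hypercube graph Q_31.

Each vertex is a binary string of length 31, so there are 2^31 = 2147483648.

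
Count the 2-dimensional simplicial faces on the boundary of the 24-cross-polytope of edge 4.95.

Each 2-face is the convex hull of 3 vertices, one chosen as ±e_i from each of 3 distinct axes: 2^3·C(24,3) = 16192.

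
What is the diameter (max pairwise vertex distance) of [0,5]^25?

Diagonal = √25 · 5 = 25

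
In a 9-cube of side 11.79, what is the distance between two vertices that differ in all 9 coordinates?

Diagonal = √9 · 11.79 = 35.37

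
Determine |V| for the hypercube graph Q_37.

The 37-cube has 2^37 = 137438953472 vertices.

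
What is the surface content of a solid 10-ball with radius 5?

The surface area of an n-ball is 2π^(n/2) r^(n-1) / Γ(n/2). For n=10, r=5: 1953125·π^5/12 ≈ 4.98079e+07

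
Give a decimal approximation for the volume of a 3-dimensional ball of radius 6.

V = 288·π ≈ 904.779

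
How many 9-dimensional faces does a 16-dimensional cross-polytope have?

f_9(16-orthoplex) = 2^10 · (16 choose 10) = 8200192.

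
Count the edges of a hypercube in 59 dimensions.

Each of the 2^59 = 576460752303423488 vertices has degree 59; total edges = 59·2^59/2 = 17005592192950992896.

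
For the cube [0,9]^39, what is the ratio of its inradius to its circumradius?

r_in / r_out = (9/2) / (9√39/2) = 1/√39 ≈ 0.160128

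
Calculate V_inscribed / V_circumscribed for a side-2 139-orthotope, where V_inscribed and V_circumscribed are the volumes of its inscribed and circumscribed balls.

The radii are 2/2 and 2√139/2, so the volume ratio is (1/√139)^139 = 139^{-139/2} ≈ 1.1494e-149.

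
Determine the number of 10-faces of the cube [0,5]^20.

An n-cube has C(n,k)·2^(n-k) k-faces. Here C(20,10)·2^10 = 184756·1024 = 189190144.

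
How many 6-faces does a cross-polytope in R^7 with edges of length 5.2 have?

Each 6-face is the convex hull of 7 vertices, one chosen as ±e_i from each of 7 distinct axes: 2^7·C(7,7) = 128.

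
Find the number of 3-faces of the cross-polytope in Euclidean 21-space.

f_3(21-orthoplex) = 2^4 · (21 choose 4) = 95760.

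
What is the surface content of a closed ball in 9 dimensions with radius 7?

The surface area of an n-ball is 2π^(n/2) r^(n-1) / Γ(n/2). For n=9, r=7: 26353376·π^4/15 ≈ 1.71137e+08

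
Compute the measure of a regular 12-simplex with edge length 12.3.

V = (12.3^12 / 12!) · √((12+1) / 2^12) ≈ 1410.31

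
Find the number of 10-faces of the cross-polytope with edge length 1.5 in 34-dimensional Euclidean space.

f_10(34-orthoplex) = 2^11 · (34 choose 11) = 585928212480.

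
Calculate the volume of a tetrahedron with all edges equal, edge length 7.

Volume = (√2/12) · 7³ = 40.4229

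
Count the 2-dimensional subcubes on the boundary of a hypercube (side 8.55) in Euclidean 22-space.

Choose 2 of 22 axes to span the face (C(22,2) = 231 ways), then fix each of the remaining 20 coordinates at one of its two extreme values (2^20 = 1048576 ways): 231·1048576 = 242221056.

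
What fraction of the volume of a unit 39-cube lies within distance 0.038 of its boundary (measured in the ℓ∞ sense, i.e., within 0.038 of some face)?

1 - (1 - 2·0.038)^39 = 1 - 0.924^39 ≈ 0.954164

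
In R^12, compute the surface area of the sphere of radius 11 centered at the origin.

|∂B_12(11)| = 285311670611·π^6/60 ≈ 4.57159e+12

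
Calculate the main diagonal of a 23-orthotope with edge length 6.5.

||(6.5,6.5,...,6.5)|| = √(23)·6.5 ≈ 31.1729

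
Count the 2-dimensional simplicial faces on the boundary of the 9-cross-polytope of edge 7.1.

An n-cross-polytope has 2^(k+1)·C(n,k+1) k-faces. Here 2^3·C(9,3) = 8·84 = 672.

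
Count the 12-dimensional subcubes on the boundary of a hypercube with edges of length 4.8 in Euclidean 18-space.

An n-cube has C(n,k)·2^(n-k) k-faces. Here C(18,12)·2^6 = 18564·64 = 1188096.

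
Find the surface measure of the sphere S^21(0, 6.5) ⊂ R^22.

|∂B_22(6.5)| = 247064529073450392704413·π^11/3805072588800 ≈ 1.91028e+16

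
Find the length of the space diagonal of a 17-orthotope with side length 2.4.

The space diagonal of an n-cube of side s is s√n. Here 2.4·√17 ≈ 9.89545.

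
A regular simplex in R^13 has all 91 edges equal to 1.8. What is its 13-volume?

V_13 = √(14) · 1.8^13 / (13! · 2^(13/2)) ≈ 1.38239e-08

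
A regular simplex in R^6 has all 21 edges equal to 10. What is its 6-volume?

Volume = 10^6 · √(7/2^6) / 6! ≈ 459.332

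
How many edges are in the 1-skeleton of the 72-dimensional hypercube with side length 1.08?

An n-cube has n·2^(n-1) edges. With n = 72: 72·2361183241434822606848 = 170005193383307227693056.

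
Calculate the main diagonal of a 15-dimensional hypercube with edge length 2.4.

Diagonal = √15 · 2.4 ≈ 9.29516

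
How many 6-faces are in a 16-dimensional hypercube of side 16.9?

Choose 6 of 16 axes to span the face (C(16,6) = 8008 ways), then fix each of the remaining 10 coordinates at one of its two extreme values (2^10 = 1024 ways): 8008·1024 = 8200192.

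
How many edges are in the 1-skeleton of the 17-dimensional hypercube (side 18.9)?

Number of 1-faces = C(17,1)·2^(17-1) = 17·65536 = 1114112.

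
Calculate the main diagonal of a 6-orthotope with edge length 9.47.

The space diagonal of an n-cube of side s is s√n. Here 9.47·√6 ≈ 23.1967.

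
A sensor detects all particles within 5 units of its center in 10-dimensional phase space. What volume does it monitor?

V_10(5) = π^(10/2) · (5)^10 / Γ(10/2 + 1) = 1953125·π^5/24 ≈ 2.49039e+07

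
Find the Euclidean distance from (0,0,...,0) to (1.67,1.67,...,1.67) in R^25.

The space diagonal of an n-cube of side s is s√n. Here 1.67·√25 = 8.35.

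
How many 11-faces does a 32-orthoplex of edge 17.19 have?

Number of 11-faces = 2^(11+1) · C(32,11+1) = 4096 · 225792840 = 924847472640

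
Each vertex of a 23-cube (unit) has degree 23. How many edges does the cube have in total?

The 23-cube has n·2^(n-1) = 23·2^22 = 23·4194304 = 96468992 edges.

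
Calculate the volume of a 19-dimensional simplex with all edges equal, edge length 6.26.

For a regular n-simplex with edge a, V = (a^n / n!)·√((n+1)/2^n). With a=6.26, n=19: V ≈ 6.92704e-05.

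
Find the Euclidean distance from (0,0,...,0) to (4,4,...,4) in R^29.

d = √(4² + 4² + ... + 4²) [29 terms] = √(29·4²) = 4√29 ≈ 21.5407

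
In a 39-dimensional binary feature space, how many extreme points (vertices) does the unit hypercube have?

Each vertex is a binary string of length 39, so there are 2^39 = 549755813888.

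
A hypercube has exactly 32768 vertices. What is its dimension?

Since 2^n = 32768, we have n = 15.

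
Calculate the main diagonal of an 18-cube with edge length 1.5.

The space diagonal of an n-cube of side s is s√n. Here 1.5·√18 ≈ 6.36396.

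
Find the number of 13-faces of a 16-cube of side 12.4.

Choose 13 of 16 axes to span the face (C(16,13) = 560 ways), then fix each of the remaining 3 coordinates at one of its two extreme values (2^3 = 8 ways): 560·8 = 4480.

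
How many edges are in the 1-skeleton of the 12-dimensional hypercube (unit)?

Each of the 2^12 = 4096 vertices has degree 12; total edges = 12·2^12/2 = 24576.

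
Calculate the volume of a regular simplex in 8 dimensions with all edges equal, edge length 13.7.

V = (13.7^8 / 8!) · √((8+1) / 2^8) ≈ 5770.92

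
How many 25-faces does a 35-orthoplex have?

An n-cross-polytope has 2^(k+1)·C(n,k+1) k-faces. Here 2^26·C(35,26) = 67108864·70607460 = 4738386430525440.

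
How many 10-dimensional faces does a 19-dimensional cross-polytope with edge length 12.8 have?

An n-cross-polytope has 2^(k+1)·C(n,k+1) k-faces. Here 2^11·C(19,11) = 2048·75582 = 154791936.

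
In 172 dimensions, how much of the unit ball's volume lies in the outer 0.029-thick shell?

1 - (1-0.029)^172 ≈ 0.993666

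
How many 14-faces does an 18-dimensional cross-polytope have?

An n-cross-polytope has 2^(k+1)·C(n,k+1) k-faces. Here 2^15·C(18,15) = 32768·816 = 26738688.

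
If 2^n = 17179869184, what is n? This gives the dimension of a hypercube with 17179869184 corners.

The n-cube has 2^n vertices, and 17179869184 = 2^34, so n = 34.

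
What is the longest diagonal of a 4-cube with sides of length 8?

d = √(8² + 8² + ... + 8²) [4 terms] = √(4·8²) = 8√4 = 16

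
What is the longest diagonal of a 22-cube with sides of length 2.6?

d = √(2.6² + 2.6² + ... + 2.6²) [22 terms] = √(22·2.6²) = 2.6√22 ≈ 12.1951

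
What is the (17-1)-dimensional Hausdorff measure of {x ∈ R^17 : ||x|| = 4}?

S = n·V_n(r)/r = 17·V_17(4)/4 (volume-to-surface relation), giving 2199023255552·π^8/2027025 ≈ 1.02937e+10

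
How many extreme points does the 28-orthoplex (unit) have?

The 28-dimensional cross-polytope has 2n = 2·28 = 56 vertices.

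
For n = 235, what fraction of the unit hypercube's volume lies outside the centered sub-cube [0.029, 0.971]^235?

Shell fraction = 1 - (1-0.058)^235 ≈ 0.9999992021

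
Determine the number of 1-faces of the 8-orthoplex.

f_1(8-orthoplex) = 2^2 · (8 choose 2) = 112.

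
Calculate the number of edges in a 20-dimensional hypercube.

The 20-cube has n·2^(n-1) = 20·2^19 = 20·524288 = 10485760 edges.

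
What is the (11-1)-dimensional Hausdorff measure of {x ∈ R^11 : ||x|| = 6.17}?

S_11(6.17) = 2·π^(11/2)·(6.17)^10 / Γ(11/2) ≈ 1.6571e+09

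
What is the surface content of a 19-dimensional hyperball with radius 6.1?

The surface area of an n-ball is 2π^(n/2) r^(n-1) / Γ(n/2). For n=19, r=6.1: 1.21137e+14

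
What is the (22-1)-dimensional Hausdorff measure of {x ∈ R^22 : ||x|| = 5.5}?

S_22(5.5) = 2·π^(22/2)·(5.5)^21 / Γ(22/2) = 7400249944258160101211·π^11/3805072588800 ≈ 5.72179e+14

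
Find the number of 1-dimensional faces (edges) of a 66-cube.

The 66-cube has n·2^(n-1) = 66·2^65 = 66·36893488147419103232 = 2434970217729660813312 edges.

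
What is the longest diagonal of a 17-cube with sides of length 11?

||(11,11,...,11)|| = √(17)·11 ≈ 45.3542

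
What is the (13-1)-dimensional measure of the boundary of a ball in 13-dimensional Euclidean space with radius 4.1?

The surface area of an n-ball is 2π^(n/2) r^(n-1) / Γ(n/2). For n=13, r=4.1: 2.67111e+08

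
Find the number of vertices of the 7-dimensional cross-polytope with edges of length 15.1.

The vertices are ±e_1, ..., ±e_7, so there are 2·7 = 14.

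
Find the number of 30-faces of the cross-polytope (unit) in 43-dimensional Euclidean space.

f_30(43-orthoplex) = 2^31 · (43 choose 31) = 32939560753873027072.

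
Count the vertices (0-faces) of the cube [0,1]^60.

Each vertex is a binary string of length 60, so there are 2^60 = 1152921504606846976.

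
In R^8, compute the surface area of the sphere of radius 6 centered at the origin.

S_8(6) = 2·π^(8/2)·(6)^7 / Γ(8/2) = 93312·π^4 ≈ 9.08944e+06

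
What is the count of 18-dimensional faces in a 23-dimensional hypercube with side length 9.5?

f_18(23-cube) = (23 choose 18) · 2^5 = 1076768.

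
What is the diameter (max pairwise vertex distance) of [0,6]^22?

Diagonal = √22 · 6 ≈ 28.1425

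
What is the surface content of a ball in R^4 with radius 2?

The surface area of an n-ball is 2π^(n/2) r^(n-1) / Γ(n/2). For n=4, r=2: 16·π^2 ≈ 157.914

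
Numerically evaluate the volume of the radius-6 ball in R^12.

Volume = π^{12/2}·(6)^12/Γ(7) = 15116544·π^6/5 ≈ 2.90658e+09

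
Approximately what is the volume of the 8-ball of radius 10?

Volume = π^{8/2}·(10)^8/Γ(5) = 12500000·π^4/3 ≈ 4.05871e+08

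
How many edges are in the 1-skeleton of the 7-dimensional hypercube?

Number of 1-faces = C(7,1)·2^(7-1) = 7·64 = 448.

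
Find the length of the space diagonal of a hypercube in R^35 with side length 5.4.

||(5.4,5.4,...,5.4)|| = √(35)·5.4 ≈ 31.9468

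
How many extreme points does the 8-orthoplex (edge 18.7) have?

The 8-dimensional cross-polytope has 2n = 2·8 = 16 vertices.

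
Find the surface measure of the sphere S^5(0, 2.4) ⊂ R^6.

S_6(2.4) = 2·π^(6/2)·(2.4)^5 / Γ(6/2) ≈ 2468.91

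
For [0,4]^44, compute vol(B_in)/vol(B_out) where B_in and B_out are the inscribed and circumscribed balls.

Volume scales as r^n, and r_in/r_out = 1/√44, giving (1/√44)^44 ≈ 6.98299e-37.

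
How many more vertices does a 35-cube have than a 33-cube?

The 35-cube has 2^35 = 34359738368 vertices. The 33-cube has 2^33 = 8589934592 vertices. Difference: 34359738368 - 8589934592 = 25769803776.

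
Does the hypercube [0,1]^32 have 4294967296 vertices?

True. The 32-cube has 2^32 = 4294967296 vertices.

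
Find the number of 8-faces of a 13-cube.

f_8(13-cube) = (13 choose 8) · 2^5 = 41184.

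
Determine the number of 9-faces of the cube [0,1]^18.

Choose 9 of 18 axes to span the face (C(18,9) = 48620 ways), then fix each of the remaining 9 coordinates at one of its two extreme values (2^9 = 512 ways): 48620·512 = 24893440.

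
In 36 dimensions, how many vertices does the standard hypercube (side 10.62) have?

Number of vertices = 2^36 = 68719476736.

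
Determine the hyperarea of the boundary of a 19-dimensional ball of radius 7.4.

S = n·V_n(r)/r = 19·V_19(7.4)/7.4 (volume-to-surface relation), giving 3.92204e+15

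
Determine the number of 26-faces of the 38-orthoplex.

f_26(38-orthoplex) = 2^27 · (38 choose 27) = 161507183547121664.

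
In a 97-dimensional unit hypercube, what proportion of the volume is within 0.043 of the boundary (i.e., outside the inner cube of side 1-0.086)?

The inner cube has side 1-2·0.043 = 0.914 and volume (0.914)^97 ≈ 0.0001628, so the shell holds 0.999837 of the volume.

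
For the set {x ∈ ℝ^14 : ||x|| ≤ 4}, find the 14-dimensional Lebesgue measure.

V = 16777216·π^7/315 ≈ 1.60864e+08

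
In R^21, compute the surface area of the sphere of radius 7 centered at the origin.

S = n·V_n(r)/r = 21·V_21(7)/7 (volume-to-surface relation), giving 23344937339644196864·π^10/93532725 ≈ 2.33737e+16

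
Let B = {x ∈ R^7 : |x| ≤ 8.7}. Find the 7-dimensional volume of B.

Volume = π^{7/2}·(8.7)^7/Γ(9/2) ≈ 1.78244e+07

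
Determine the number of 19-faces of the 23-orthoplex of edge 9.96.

f_19(23-orthoplex) = 2^20 · (23 choose 20) = 1857028096.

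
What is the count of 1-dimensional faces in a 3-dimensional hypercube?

Choose 1 of 3 axes to span the face (C(3,1) = 3 ways), then fix each of the remaining 2 coordinates at one of its two extreme values (2^2 = 4 ways): 3·4 = 12.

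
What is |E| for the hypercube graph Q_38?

The 38-cube has n·2^(n-1) = 38·2^37 = 38·137438953472 = 5222680231936 edges.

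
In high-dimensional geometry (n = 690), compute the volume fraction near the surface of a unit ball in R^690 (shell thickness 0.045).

1 - (1-0.045)^690 ≈ 1 - 1.593e-14 ≈ (100 - 1.6e-12)%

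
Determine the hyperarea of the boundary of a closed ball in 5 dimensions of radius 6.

The surface area of an n-ball is 2π^(n/2) r^(n-1) / Γ(n/2). For n=5, r=6: 3456·π^2 ≈ 34109.4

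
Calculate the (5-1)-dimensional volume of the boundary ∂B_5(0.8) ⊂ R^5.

The surface area of an n-ball is 2π^(n/2) r^(n-1) / Γ(n/2). For n=5, r=0.8: 10.7802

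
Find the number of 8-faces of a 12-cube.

Choose 8 of 12 axes to span the face (C(12,8) = 495 ways), then fix each of the remaining 4 coordinates at one of its two extreme values (2^4 = 16 ways): 495·16 = 7920.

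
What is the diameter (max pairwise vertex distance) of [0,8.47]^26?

Diagonal = √26 · 8.47 ≈ 43.1887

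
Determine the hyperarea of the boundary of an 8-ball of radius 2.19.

|∂B_8(2.19)| ≈ 7844.89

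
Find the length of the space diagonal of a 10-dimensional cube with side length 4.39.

The space diagonal of an n-cube of side s is s√n. Here 4.39·√10 ≈ 13.8824.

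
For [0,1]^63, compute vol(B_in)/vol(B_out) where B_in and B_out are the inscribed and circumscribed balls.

Volume scales as r^n, and r_in/r_out = 1/√63, giving (1/√63)^63 ≈ 2.09302e-57.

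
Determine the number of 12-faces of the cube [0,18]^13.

Choose 12 of 13 axes to span the face (C(13,12) = 13 ways), then fix each of the remaining 1 coordinate at one of its two extreme values (2^1 = 2 ways): 13·2 = 26.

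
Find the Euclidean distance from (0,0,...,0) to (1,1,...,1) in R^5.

The space diagonal of an n-cube of side s is s√n. Here 1·√5 ≈ 2.23607.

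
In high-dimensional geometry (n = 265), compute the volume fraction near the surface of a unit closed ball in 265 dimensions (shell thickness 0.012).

1 - (1-0.012)^265 ≈ 0.959207 ≈ 95.92%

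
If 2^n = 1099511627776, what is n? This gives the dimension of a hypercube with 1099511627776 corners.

2^n = 1099511627776 ⇒ n = log_2(1099511627776) = 40.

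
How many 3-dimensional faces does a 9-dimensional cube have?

f_3(9-cube) = (9 choose 3) · 2^6 = 5376.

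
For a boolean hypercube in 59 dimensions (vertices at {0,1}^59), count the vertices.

Each vertex is a binary string of length 59, so there are 2^59 = 576460752303423488.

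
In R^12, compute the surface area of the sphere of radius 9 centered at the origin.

The surface area of an n-ball is 2π^(n/2) r^(n-1) / Γ(n/2). For n=12, r=9: 10460353203·π^6/20 ≈ 5.02824e+11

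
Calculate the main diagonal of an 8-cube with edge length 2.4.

The space diagonal of an n-cube of side s is s√n. Here 2.4·√8 ≈ 6.78823.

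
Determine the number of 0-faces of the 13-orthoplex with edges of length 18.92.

Number of 0-faces = 2^(0+1) · C(13,0+1) = 2 · 13 = 26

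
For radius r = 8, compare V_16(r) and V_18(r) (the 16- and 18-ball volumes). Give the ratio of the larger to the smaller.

V_16(8) ≈ 6.62397e+13, V_18(8) ≈ 1.47981e+15. The 18-ball is larger by a factor of 22.34.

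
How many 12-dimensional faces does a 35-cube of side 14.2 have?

An n-cube has C(n,k)·2^(n-k) k-faces. Here C(35,12)·2^23 = 834451800·8388608 = 6999889045094400.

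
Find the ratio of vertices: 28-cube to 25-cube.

The 28-cube has 2^28 = 268435456 vertices. The 25-cube has 2^25 = 33554432 vertices. Ratio: 268435456/33554432 = 8.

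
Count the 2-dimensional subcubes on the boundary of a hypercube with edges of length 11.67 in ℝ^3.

f_2(3-cube) = (3 choose 2) · 2^1 = 6.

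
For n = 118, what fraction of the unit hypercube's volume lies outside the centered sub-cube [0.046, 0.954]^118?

The inner cube has side 1-2·0.046 = 0.908 and volume (0.908)^118 ≈ 1.133e-05, so the shell holds 0.999989 of the volume.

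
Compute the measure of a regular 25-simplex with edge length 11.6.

Volume = 11.6^25 · √(26/2^25) / 25! ≈ 0.0231961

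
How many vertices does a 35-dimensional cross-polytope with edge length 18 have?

Number of vertices = 2n = 70.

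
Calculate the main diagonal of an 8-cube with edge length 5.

||(5,5,...,5)|| = √(8)·5 ≈ 14.1421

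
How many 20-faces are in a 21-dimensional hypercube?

An n-cube has C(n,k)·2^(n-k) k-faces. Here C(21,20)·2^1 = 21·2 = 42.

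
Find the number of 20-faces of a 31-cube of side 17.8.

f_20(31-cube) = (31 choose 20) · 2^11 = 173408901120.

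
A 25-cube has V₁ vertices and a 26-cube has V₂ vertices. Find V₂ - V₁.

V₁ = 2^25 = 33554432. V₂ = 2^26 = 67108864. V₂ - V₁ = 33554432.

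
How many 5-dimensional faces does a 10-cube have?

An n-cube has C(n,k)·2^(n-k) k-faces. Here C(10,5)·2^5 = 252·32 = 8064.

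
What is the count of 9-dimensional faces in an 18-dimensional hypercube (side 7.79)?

An n-cube has C(n,k)·2^(n-k) k-faces. Here C(18,9)·2^9 = 48620·512 = 24893440.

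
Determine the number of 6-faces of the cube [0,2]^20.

Number of 6-faces = C(20,6) · 2^(20-6) = 38760 · 16384 = 635043840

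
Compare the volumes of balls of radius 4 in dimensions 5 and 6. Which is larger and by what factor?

V_5(4) ≈ 5390.12, V_6(4) ≈ 21167. The 6-ball is larger by a factor of 3.927.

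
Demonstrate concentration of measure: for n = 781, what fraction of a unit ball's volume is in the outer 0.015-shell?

1 - (1-0.015)^781 ≈ 0.999993 ≈ 99.999252%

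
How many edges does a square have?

An n-cube has n·2^(n-1) edges. With n = 2: 2·2 = 4.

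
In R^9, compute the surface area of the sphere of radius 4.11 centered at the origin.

The surface area of an n-ball is 2π^(n/2) r^(n-1) / Γ(n/2). For n=9, r=4.11: 2.4171e+06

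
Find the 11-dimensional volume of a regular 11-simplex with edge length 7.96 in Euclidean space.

For a regular n-simplex with edge a, V = (a^n / n!)·√((n+1)/2^n). With a=7.96, n=11: V ≈ 15.5888.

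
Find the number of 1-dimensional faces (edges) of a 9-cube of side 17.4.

The 9-cube has n·2^(n-1) = 9·2^8 = 9·256 = 2304 edges.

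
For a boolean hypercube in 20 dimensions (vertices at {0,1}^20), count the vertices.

The 20-cube has 2^20 = 1048576 vertices.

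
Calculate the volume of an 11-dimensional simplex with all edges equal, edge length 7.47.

V = (7.47^11 / 11!) · √((11+1) / 2^11) ≈ 7.74991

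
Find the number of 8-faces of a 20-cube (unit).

Number of 8-faces = C(20,8) · 2^(20-8) = 125970 · 4096 = 515973120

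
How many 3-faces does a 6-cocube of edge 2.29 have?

f_3(6-orthoplex) = 2^4 · (6 choose 4) = 240.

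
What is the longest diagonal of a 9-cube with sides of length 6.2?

Diagonal = √9 · 6.2 = 18.6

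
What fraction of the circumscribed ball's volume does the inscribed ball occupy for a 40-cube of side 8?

V_in/V_out = n^(-n/2) = 40^(-40/2) ≈ 9.09495e-33.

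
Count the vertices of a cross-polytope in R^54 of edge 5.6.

The 54-dimensional cross-polytope has 2n = 2·54 = 108 vertices.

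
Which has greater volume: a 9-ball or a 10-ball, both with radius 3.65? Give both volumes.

V_9(3.65) ≈ 379274. V_10(3.65) ≈ 1.07028e+06. The 10-ball is larger.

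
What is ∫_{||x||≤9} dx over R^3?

V_3(9) = π^(3/2) · (9)^3 / Γ(3/2 + 1) = 972·π ≈ 3053.63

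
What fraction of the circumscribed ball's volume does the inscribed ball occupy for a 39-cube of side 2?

V_in / V_out = (r_in/r_out)^39 = (1/√39)^39 = 39^(-39/2) ≈ 9.42411e-32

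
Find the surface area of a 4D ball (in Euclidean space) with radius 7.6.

S = n·V_n(r)/r = 4·V_4(7.6)/7.6 (volume-to-surface relation), giving 8665.04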